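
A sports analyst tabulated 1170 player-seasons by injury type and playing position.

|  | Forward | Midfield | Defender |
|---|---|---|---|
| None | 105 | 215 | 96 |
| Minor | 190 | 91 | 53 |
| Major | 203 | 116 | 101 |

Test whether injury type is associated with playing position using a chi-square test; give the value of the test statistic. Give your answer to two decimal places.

Row totals: 416, 334, 420. Column totals: 498, 422, 250. Grand total N = 1170.
Expected counts (row total × column total / N):
  None, Forward: 416×498/1170 = 177.067
  None, Midfield: 416×422/1170 = 150.044
  None, Defender: 416×250/1170 = 88.889
  Minor, Forward: 334×498/1170 = 142.164
  Minor, Midfield: 334×422/1170 = 120.468
  Minor, Defender: 334×250/1170 = 71.368
  Major, Forward: 420×498/1170 = 178.769
  Major, Midfield: 420×422/1170 = 151.487
  Major, Defender: 420×250/1170 = 89.744
Contributions (O − E)²/E:
  (105 − 177.067)²/177.067 = 29.3316
  (215 − 150.044)²/150.044 = 28.1203
  (96 − 88.889)²/88.889 = 0.5689
  (190 − 142.164)²/142.164 = 16.0961
  (91 − 120.468)²/120.468 = 7.2082
  (53 − 71.368)²/71.368 = 4.7274
  (203 − 178.769)²/178.769 = 3.2844
  (116 − 151.487)²/151.487 = 8.3131
  (101 − 89.744)²/89.744 = 1.4118
χ² = 29.3316 + 28.1203 + 0.5689 + 16.0961 + 7.2082 + 4.7274 + 3.2844 + 8.3131 + 1.4118 = 99.06

99.06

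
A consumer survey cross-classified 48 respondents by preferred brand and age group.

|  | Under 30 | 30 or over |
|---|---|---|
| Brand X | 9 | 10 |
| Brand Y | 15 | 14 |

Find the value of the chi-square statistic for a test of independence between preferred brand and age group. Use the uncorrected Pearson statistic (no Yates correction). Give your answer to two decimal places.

0.09

Row totals: 19, 29. Column totals: 24, 24. Grand total N = 48.
Expected counts (row total × column total / N):
  Brand X, Under 30: 19×24/48 = 9.500
  Brand X, 30 or over: 19×24/48 = 9.500
  Brand Y, Under 30: 29×24/48 = 14.500
  Brand Y, 30 or over: 29×24/48 = 14.500
Contributions (O − E)²/E:
  (9 − 9.500)²/9.500 = 0.0263
  (10 − 9.500)²/9.500 = 0.0263
  (15 − 14.500)²/14.500 = 0.0172
  (14 − 14.500)²/14.500 = 0.0172
χ² = 0.0263 + 0.0263 + 0.0172 + 0.0172 = 0.09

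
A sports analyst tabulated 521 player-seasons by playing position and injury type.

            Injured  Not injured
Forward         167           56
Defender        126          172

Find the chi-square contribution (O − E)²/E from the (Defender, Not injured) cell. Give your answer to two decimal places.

Row total (Defender) = 298; column total (Not injured) = 228; N = 521.
Expected count E = 298 × 228 / 521 = 130.411.
Contribution = (O − E)²/E = (172 − 130.411)² / 130.411 = 13.26.

13.26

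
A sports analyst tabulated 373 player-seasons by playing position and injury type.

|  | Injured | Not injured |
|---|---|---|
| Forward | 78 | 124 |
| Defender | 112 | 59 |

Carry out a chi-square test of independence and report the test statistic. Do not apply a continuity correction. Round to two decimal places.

26.78

Row totals: 202, 171. Column totals: 190, 183. Grand total N = 373.
Expected counts (row total × column total / N):
  Forward, Injured: 202×190/373 = 102.895
  Forward, Not injured: 202×183/373 = 99.105
  Defender, Injured: 171×190/373 = 87.105
  Defender, Not injured: 171×183/373 = 83.895
Contributions (O − E)²/E:
  (78 − 102.895)²/102.895 = 6.0232
  (124 − 99.105)²/99.105 = 6.2536
  (112 − 87.105)²/87.105 = 7.1151
  (59 − 83.895)²/83.895 = 7.3873
χ² = 6.0232 + 6.2536 + 7.1151 + 7.3873 = 26.78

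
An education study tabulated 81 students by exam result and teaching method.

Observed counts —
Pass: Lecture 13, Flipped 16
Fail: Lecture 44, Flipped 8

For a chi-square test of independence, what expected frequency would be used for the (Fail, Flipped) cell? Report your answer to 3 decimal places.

15.407

Row total (Fail) = 52; column total (Flipped) = 24; grand total N = 81.
Expected count = (row total × column total) / N = 52 × 24 / 81 = 15.407.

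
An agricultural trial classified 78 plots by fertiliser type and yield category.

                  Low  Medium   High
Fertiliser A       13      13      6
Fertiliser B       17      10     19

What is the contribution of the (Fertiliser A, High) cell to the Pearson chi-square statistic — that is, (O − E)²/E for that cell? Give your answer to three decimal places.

1.766

Row total (Fertiliser A) = 32; column total (High) = 25; N = 78.
Expected count E = 32 × 25 / 78 = 10.2564.
Contribution = (O − E)²/E = (6 − 10.2564)² / 10.2564 = 1.766.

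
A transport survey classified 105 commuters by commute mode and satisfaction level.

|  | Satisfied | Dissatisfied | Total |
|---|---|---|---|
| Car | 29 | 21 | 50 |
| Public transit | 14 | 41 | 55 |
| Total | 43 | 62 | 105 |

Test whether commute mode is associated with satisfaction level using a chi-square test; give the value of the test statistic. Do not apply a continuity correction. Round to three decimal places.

Grand total N = 105.
Expected counts (row total × column total / N):
  Car, Satisfied: 50×43/105 = 20.4762
  Car, Dissatisfied: 50×62/105 = 29.5238
  Public transit, Satisfied: 55×43/105 = 22.5238
  Public transit, Dissatisfied: 55×62/105 = 32.4762
Contributions (O − E)²/E:
  (29 − 20.4762)²/20.4762 = 3.5483
  (21 − 29.5238)²/29.5238 = 2.4609
  (14 − 22.5238)²/22.5238 = 3.2257
  (41 − 32.4762)²/32.4762 = 2.2372
χ² = 3.5483 + 2.4609 + 3.2257 + 2.2372 = 11.472

11.472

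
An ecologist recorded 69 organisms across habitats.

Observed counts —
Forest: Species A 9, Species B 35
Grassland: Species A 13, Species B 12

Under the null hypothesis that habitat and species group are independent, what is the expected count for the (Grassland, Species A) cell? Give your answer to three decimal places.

7.971

Row total (Grassland) = 25; column total (Species A) = 22; grand total N = 69.
Expected count = (row total × column total) / N = 25 × 22 / 69 = 7.971.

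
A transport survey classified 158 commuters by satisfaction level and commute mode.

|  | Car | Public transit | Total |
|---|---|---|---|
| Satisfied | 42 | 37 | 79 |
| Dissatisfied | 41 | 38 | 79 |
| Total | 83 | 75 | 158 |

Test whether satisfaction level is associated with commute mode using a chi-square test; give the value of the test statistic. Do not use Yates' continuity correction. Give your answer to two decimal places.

Grand total N = 158.
Expected counts (row total × column total / N):
  Satisfied, Car: 79×83/158 = 41.500
  Satisfied, Public transit: 79×75/158 = 37.500
  Dissatisfied, Car: 79×83/158 = 41.500
  Dissatisfied, Public transit: 79×75/158 = 37.500
Contributions (O − E)²/E:
  (42 − 41.500)²/41.500 = 0.0060
  (37 − 37.500)²/37.500 = 0.0067
  (41 − 41.500)²/41.500 = 0.0060
  (38 − 37.500)²/37.500 = 0.0067
χ² = 0.0060 + 0.0067 + 0.0060 + 0.0067 = 0.03

0.03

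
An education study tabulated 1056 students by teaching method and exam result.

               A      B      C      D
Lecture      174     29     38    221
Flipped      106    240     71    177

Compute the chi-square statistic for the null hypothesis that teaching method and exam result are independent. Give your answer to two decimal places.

183.24

Row totals: 462, 594. Column totals: 280, 269, 109, 398. Grand total N = 1056.
Expected counts (row total × column total / N):
  Lecture, A: 462×280/1056 = 122.500
  Lecture, B: 462×269/1056 = 117.688
  Lecture, C: 462×109/1056 = 47.688
  Lecture, D: 462×398/1056 = 174.125
  Flipped, A: 594×280/1056 = 157.500
  Flipped, B: 594×269/1056 = 151.312
  Flipped, C: 594×109/1056 = 61.312
  Flipped, D: 594×398/1056 = 223.875
Contributions (O − E)²/E:
  (174 − 122.500)²/122.500 = 21.6510
  (29 − 117.688)²/117.688 = 66.8340
  (38 − 47.688)²/47.688 = 1.9682
  (221 − 174.125)²/174.125 = 12.6189
  (106 − 157.500)²/157.500 = 16.8397
  (240 − 151.312)²/151.312 = 51.9824
  (71 − 61.312)²/61.312 = 1.5308
  (177 − 223.875)²/223.875 = 9.8147
χ² = 21.6510 + 66.8340 + 1.9682 + 12.6189 + 16.8397 + 51.9824 + 1.5308 + 9.8147 = 183.24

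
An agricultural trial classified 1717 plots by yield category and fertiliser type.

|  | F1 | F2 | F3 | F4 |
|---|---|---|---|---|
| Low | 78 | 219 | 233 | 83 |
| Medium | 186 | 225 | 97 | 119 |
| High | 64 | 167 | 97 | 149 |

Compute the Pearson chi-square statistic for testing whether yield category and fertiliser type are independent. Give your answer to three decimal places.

Row totals: 613, 627, 477. Column totals: 328, 611, 427, 351. Grand total N = 1717.
Expected counts (row total × column total / N):
  Low, F1: 613×328/1717 = 117.1019
  Low, F2: 613×611/1717 = 218.1380
  Low, F3: 613×427/1717 = 152.4467
  Low, F4: 613×351/1717 = 125.3133
  Medium, F1: 627×328/1717 = 119.7764
  Medium, F2: 627×611/1717 = 223.1200
  Medium, F3: 627×427/1717 = 155.9284
  Medium, F4: 627×351/1717 = 128.1753
  High, F1: 477×328/1717 = 91.1217
  High, F2: 477×611/1717 = 169.7420
  High, F3: 477×427/1717 = 118.6249
  High, F4: 477×351/1717 = 97.5114
Contributions (O − E)²/E:
  (78 − 117.1019)²/117.1019 = 13.0567
  (219 − 218.1380)²/218.1380 = 0.0034
  (233 − 152.4467)²/152.4467 = 42.5646
  (83 − 125.3133)²/125.3133 = 14.2875
  (186 − 119.7764)²/119.7764 = 36.6146
  (225 − 223.1200)²/223.1200 = 0.0158
  (97 − 155.9284)²/155.9284 = 22.2702
  (119 − 128.1753)²/128.1753 = 0.6568
  (64 − 91.1217)²/91.1217 = 8.0726
  (167 − 169.7420)²/169.7420 = 0.0443
  (97 − 118.6249)²/118.6249 = 3.9421
  (149 − 97.5114)²/97.5114 = 27.1873
χ² = 13.0567 + 0.0034 + 42.5646 + 14.2875 + 36.6146 + 0.0158 + 22.2702 + 0.6568 + 8.0726 + 0.0443 + 3.9421 + 27.1873 = 168.716

168.716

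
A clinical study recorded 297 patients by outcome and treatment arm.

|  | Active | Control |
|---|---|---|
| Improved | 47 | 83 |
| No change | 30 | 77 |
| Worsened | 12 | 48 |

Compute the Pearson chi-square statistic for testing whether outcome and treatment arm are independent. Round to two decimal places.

5.40

Row totals: 130, 107, 60. Column totals: 89, 208. Grand total N = 297.
Expected counts (row total × column total / N):
  Improved, Active: 130×89/297 = 38.956
  Improved, Control: 130×208/297 = 91.044
  No change, Active: 107×89/297 = 32.064
  No change, Control: 107×208/297 = 74.936
  Worsened, Active: 60×89/297 = 17.980
  Worsened, Control: 60×208/297 = 42.020
Contributions (O − E)²/E:
  (47 − 38.956)²/38.956 = 1.6610
  (83 − 91.044)²/91.044 = 0.7107
  (30 − 32.064)²/32.064 = 0.1329
  (77 − 74.936)²/74.936 = 0.0568
  (12 − 17.980)²/17.980 = 1.9889
  (48 − 42.020)²/42.020 = 0.8510
χ² = 1.6610 + 0.7107 + 0.1329 + 0.0568 + 1.9889 + 0.8510 = 5.40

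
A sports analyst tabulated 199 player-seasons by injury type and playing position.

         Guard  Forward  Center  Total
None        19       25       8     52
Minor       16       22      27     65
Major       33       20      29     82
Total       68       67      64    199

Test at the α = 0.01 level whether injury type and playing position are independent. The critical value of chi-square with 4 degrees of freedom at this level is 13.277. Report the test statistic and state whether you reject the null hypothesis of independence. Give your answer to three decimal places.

Grand total N = 199.
Expected counts (row total × column total / N):
  None, Guard: 52×68/199 = 17.7688
  None, Forward: 52×67/199 = 17.5075
  None, Center: 52×64/199 = 16.7236
  Minor, Guard: 65×68/199 = 22.2111
  Minor, Forward: 65×67/199 = 21.8844
  Minor, Center: 65×64/199 = 20.9045
  Major, Guard: 82×68/199 = 28.0201
  Major, Forward: 82×67/199 = 27.6080
  Major, Center: 82×64/199 = 26.3719
Contributions (O − E)²/E:
  (19 − 17.7688)²/17.7688 = 0.0853
  (25 − 17.5075)²/17.5075 = 3.2065
  (8 − 16.7236)²/16.7236 = 4.5505
  (16 − 22.2111)²/22.2111 = 1.7369
  (22 − 21.8844)²/21.8844 = 0.0006
  (27 − 20.9045)²/20.9045 = 1.7774
  (33 − 28.0201)²/28.0201 = 0.8851
  (20 − 27.6080)²/27.6080 = 2.0966
  (29 − 26.3719)²/26.3719 = 0.2619
χ² = 0.0853 + 3.2065 + 4.5505 + 1.7369 + 0.0006 + 1.7774 + 0.8851 + 2.0966 + 0.2619 = 14.601
df = (3−1)(3−1) = 4. Since 14.601 > 13.277, reject the null hypothesis of independence at α = 0.01.

14.601; reject H₀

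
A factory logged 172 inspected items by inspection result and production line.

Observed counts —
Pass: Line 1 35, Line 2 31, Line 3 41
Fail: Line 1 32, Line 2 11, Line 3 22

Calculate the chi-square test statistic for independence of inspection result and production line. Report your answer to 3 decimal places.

5.458

Row totals: 107, 65. Column totals: 67, 42, 63. Grand total N = 172.
Expected counts (row total × column total / N):
  Pass, Line 1: 107×67/172 = 41.6802
  Pass, Line 2: 107×42/172 = 26.1279
  Pass, Line 3: 107×63/172 = 39.1919
  Fail, Line 1: 65×67/172 = 25.3198
  Fail, Line 2: 65×42/172 = 15.8721
  Fail, Line 3: 65×63/172 = 23.8081
Contributions (O − E)²/E:
  (35 − 41.6802)²/41.6802 = 1.0707
  (31 − 26.1279)²/26.1279 = 0.9085
  (41 − 39.1919)²/39.1919 = 0.0834
  (32 − 25.3198)²/25.3198 = 1.7625
  (11 − 15.8721)²/15.8721 = 1.4955
  (22 − 23.8081)²/23.8081 = 0.1373
χ² = 1.0707 + 0.9085 + 0.0834 + 1.7625 + 1.4955 + 0.1373 = 5.458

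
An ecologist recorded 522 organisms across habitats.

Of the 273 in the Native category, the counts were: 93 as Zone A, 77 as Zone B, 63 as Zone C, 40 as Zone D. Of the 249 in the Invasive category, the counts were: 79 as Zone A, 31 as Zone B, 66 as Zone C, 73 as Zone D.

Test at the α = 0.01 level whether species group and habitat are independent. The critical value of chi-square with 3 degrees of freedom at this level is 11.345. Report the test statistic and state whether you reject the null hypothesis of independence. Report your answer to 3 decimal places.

29.398; reject H₀

Row totals: 273, 249. Column totals: 172, 108, 129, 113. Grand total N = 522.
Expected counts (row total × column total / N):
  Native, Zone A: 273×172/522 = 89.9540
  Native, Zone B: 273×108/522 = 56.4828
  Native, Zone C: 273×129/522 = 67.4655
  Native, Zone D: 273×113/522 = 59.0977
  Invasive, Zone A: 249×172/522 = 82.0460
  Invasive, Zone B: 249×108/522 = 51.5172
  Invasive, Zone C: 249×129/522 = 61.5345
  Invasive, Zone D: 249×113/522 = 53.9023
Contributions (O − E)²/E:
  (93 − 89.9540)²/89.9540 = 0.1031
  (77 − 56.4828)²/56.4828 = 7.4528
  (63 − 67.4655)²/67.4655 = 0.2956
  (40 − 59.0977)²/59.0977 = 6.1715
  (79 − 82.0460)²/82.0460 = 0.1131
  (31 − 51.5172)²/51.5172 = 8.1712
  (66 − 61.5345)²/61.5345 = 0.3241
  (73 − 53.9023)²/53.9023 = 6.7664
χ² = 0.1031 + 7.4528 + 0.2956 + 6.1715 + 0.1131 + 8.1712 + 0.3241 + 6.7664 = 29.398
df = (2−1)(4−1) = 3. Since 29.398 > 11.345, reject the null hypothesis of independence at α = 0.01.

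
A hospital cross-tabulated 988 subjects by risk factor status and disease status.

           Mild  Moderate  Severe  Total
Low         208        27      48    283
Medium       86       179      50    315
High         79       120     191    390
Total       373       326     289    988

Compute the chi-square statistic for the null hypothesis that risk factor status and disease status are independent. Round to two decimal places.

324.25

Grand total N = 988.
Expected counts (row total × column total / N):
  Low, Mild: 283×373/988 = 106.841
  Low, Moderate: 283×326/988 = 93.379
  Low, Severe: 283×289/988 = 82.780
  Medium, Mild: 315×373/988 = 118.922
  Medium, Moderate: 315×326/988 = 103.937
  Medium, Severe: 315×289/988 = 92.141
  High, Mild: 390×373/988 = 147.237
  High, Moderate: 390×326/988 = 128.684
  High, Severe: 390×289/988 = 114.079
Contributions (O − E)²/E:
  (208 − 106.841)²/106.841 = 95.7792
  (27 − 93.379)²/93.379 = 47.1859
  (48 − 82.780)²/82.780 = 14.6128
  (86 − 118.922)²/118.922 = 9.1140
  (179 − 103.937)²/103.937 = 54.2103
  (50 − 92.141)²/92.141 = 19.2733
  (79 − 147.237)²/147.237 = 31.6244
  (120 − 128.684)²/128.684 = 0.5860
  (191 − 114.079)²/114.079 = 51.8662
χ² = 95.7792 + 47.1859 + 14.6128 + 9.1140 + 54.2103 + 19.2733 + 31.6244 + 0.5860 + 51.8662 = 324.25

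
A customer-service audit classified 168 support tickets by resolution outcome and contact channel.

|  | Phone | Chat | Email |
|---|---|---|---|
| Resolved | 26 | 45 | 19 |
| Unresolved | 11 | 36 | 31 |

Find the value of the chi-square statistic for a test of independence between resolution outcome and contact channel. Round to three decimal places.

9.151

Row totals: 90, 78. Column totals: 37, 81, 50. Grand total N = 168.
Expected counts (row total × column total / N):
  Resolved, Phone: 90×37/168 = 19.8214
  Resolved, Chat: 90×81/168 = 43.3929
  Resolved, Email: 90×50/168 = 26.7857
  Unresolved, Phone: 78×37/168 = 17.1786
  Unresolved, Chat: 78×81/168 = 37.6071
  Unresolved, Email: 78×50/168 = 23.2143
Contributions (O − E)²/E:
  (26 − 19.8214)²/19.8214 = 1.9260
  (45 − 43.3929)²/43.3929 = 0.0595
  (19 − 26.7857)²/26.7857 = 2.2630
  (11 − 17.1786)²/17.1786 = 2.2222
  (36 − 37.6071)²/37.6071 = 0.0687
  (31 − 23.2143)²/23.2143 = 2.6112
χ² = 1.9260 + 0.0595 + 2.2630 + 2.2222 + 0.0687 + 2.6112 = 9.151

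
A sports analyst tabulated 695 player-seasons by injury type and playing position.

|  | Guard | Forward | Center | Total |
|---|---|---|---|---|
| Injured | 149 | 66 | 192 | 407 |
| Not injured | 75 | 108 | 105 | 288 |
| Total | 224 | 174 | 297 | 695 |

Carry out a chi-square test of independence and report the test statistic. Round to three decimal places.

Grand total N = 695.
Expected counts (row total × column total / N):
  Injured, Guard: 407×224/695 = 131.1770
  Injured, Forward: 407×174/695 = 101.8964
  Injured, Center: 407×297/695 = 173.9266
  Not injured, Guard: 288×224/695 = 92.8230
  Not injured, Forward: 288×174/695 = 72.1036
  Not injured, Center: 288×297/695 = 123.0734
Contributions (O − E)²/E:
  (149 − 131.1770)²/131.1770 = 2.4216
  (66 − 101.8964)²/101.8964 = 12.6457
  (192 − 173.9266)²/173.9266 = 1.8781
  (75 − 92.8230)²/92.8230 = 3.4222
  (108 − 72.1036)²/72.1036 = 17.8708
  (105 − 123.0734)²/123.0734 = 2.6541
χ² = 2.4216 + 12.6457 + 1.8781 + 3.4222 + 17.8708 + 2.6541 = 40.893

40.893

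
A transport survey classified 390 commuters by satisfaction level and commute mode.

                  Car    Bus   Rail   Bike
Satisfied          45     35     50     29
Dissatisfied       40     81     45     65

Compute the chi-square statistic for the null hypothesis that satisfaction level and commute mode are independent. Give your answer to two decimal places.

19.97

Row totals: 159, 231. Column totals: 85, 116, 95, 94. Grand total N = 390.
Expected counts (row total × column total / N):
  Satisfied, Car: 159×85/390 = 34.6538
  Satisfied, Bus: 159×116/390 = 47.2923
  Satisfied, Rail: 159×95/390 = 38.7308
  Satisfied, Bike: 159×94/390 = 38.3231
  Dissatisfied, Car: 231×85/390 = 50.3462
  Dissatisfied, Bus: 231×116/390 = 68.7077
  Dissatisfied, Rail: 231×95/390 = 56.2692
  Dissatisfied, Bike: 231×94/390 = 55.6769
Contributions (O − E)²/E:
  (45 − 34.6538)²/34.6538 = 3.0889
  (35 − 47.2923)²/47.2923 = 3.1950
  (50 − 38.7308)²/38.7308 = 3.2789
  (29 − 38.3231)²/38.3231 = 2.2681
  (40 − 50.3462)²/50.3462 = 2.1262
  (81 − 68.7077)²/68.7077 = 2.1992
  (45 − 56.2692)²/56.2692 = 2.2569
  (65 − 55.6769)²/55.6769 = 1.5612
χ² = 3.0889 + 3.1950 + 3.2789 + 2.2681 + 2.1262 + 2.1992 + 2.2569 + 1.5612 = 19.97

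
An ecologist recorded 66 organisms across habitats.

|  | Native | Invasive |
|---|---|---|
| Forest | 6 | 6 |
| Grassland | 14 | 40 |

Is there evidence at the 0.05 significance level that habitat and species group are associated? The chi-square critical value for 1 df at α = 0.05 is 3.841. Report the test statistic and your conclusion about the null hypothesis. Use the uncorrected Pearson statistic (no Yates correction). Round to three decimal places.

Row totals: 12, 54. Column totals: 20, 46. Grand total N = 66.
Expected counts (row total × column total / N):
  Forest, Native: 12×20/66 = 3.6364
  Forest, Invasive: 12×46/66 = 8.3636
  Grassland, Native: 54×20/66 = 16.3636
  Grassland, Invasive: 54×46/66 = 37.6364
Contributions (O − E)²/E:
  (6 − 3.6364)²/3.6364 = 1.5363
  (6 − 8.3636)²/8.3636 = 0.6680
  (14 − 16.3636)²/16.3636 = 0.3414
  (40 − 37.6364)²/37.6364 = 0.1484
χ² = 1.5363 + 0.6680 + 0.3414 + 0.1484 = 2.694
df = (2−1)(2−1) = 1. Since 2.694 < 3.841, fail to reject the null hypothesis of independence at α = 0.05.

2.694; fail to reject H₀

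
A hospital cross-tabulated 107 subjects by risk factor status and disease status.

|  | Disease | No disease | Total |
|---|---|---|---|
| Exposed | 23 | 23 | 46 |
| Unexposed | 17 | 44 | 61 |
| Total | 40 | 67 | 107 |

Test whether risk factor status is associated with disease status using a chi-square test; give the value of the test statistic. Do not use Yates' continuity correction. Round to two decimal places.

5.49

Grand total N = 107.
Expected counts (row total × column total / N):
  Exposed, Disease: 46×40/107 = 17.196
  Exposed, No disease: 46×67/107 = 28.804
  Unexposed, Disease: 61×40/107 = 22.804
  Unexposed, No disease: 61×67/107 = 38.196
Contributions (O − E)²/E:
  (23 − 17.196)²/17.196 = 1.9590
  (23 − 28.804)²/28.804 = 1.1695
  (17 − 22.804)²/22.804 = 1.4772
  (44 − 38.196)²/38.196 = 0.8819
χ² = 1.9590 + 1.1695 + 1.4772 + 0.8819 = 5.49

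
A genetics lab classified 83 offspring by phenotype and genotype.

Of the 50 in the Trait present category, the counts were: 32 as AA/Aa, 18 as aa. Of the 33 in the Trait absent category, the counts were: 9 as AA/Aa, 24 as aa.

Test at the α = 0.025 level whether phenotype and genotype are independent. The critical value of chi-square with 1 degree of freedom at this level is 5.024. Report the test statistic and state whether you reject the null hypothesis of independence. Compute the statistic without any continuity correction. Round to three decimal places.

10.728; reject H₀

Row totals: 50, 33. Column totals: 41, 42. Grand total N = 83.
Expected counts (row total × column total / N):
  Trait present, AA/Aa: 50×41/83 = 24.6988
  Trait present, aa: 50×42/83 = 25.3012
  Trait absent, AA/Aa: 33×41/83 = 16.3012
  Trait absent, aa: 33×42/83 = 16.6988
Contributions (O − E)²/E:
  (32 − 24.6988)²/24.6988 = 2.1583
  (18 − 25.3012)²/25.3012 = 2.1069
  (9 − 16.3012)²/16.3012 = 3.2702
  (24 − 16.6988)²/16.6988 = 3.1923
χ² = 2.1583 + 2.1069 + 3.2702 + 3.1923 = 10.728
df = (2−1)(2−1) = 1. Since 10.728 > 5.024, reject the null hypothesis of independence at α = 0.025.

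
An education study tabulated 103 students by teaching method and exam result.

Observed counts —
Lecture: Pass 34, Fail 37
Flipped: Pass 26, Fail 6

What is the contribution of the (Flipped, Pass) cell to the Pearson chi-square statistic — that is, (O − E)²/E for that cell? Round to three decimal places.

Row total (Flipped) = 32; column total (Pass) = 60; N = 103.
Expected count E = 32 × 60 / 103 = 18.6408.
Contribution = (O − E)²/E = (26 − 18.6408)² / 18.6408 = 2.905.

2.905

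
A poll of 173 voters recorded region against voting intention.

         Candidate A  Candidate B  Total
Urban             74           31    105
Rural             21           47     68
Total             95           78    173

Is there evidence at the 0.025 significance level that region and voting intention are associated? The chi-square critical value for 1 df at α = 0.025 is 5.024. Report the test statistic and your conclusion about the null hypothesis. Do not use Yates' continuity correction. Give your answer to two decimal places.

Grand total N = 173.
Expected counts (row total × column total / N):
  Urban, Candidate A: 105×95/173 = 57.659
  Urban, Candidate B: 105×78/173 = 47.341
  Rural, Candidate A: 68×95/173 = 37.341
  Rural, Candidate B: 68×78/173 = 30.659
Contributions (O − E)²/E:
  (74 − 57.659)²/57.659 = 4.6312
  (31 − 47.341)²/47.341 = 5.6405
  (21 − 37.341)²/37.341 = 7.1511
  (47 − 30.659)²/30.659 = 8.7096
χ² = 4.6312 + 5.6405 + 7.1511 + 8.7096 = 26.13
df = (2−1)(2−1) = 1. Since 26.13 > 5.024, reject the null hypothesis of independence at α = 0.025.

26.13; reject H₀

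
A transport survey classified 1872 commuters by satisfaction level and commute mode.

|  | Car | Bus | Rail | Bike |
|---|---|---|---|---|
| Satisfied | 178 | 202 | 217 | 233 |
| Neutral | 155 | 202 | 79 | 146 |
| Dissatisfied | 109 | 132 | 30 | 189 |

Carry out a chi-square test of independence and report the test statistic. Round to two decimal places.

113.56

Row totals: 830, 582, 460. Column totals: 442, 536, 326, 568. Grand total N = 1872.
Expected counts (row total × column total / N):
  Satisfied, Car: 830×442/1872 = 195.972
  Satisfied, Bus: 830×536/1872 = 237.650
  Satisfied, Rail: 830×326/1872 = 144.541
  Satisfied, Bike: 830×568/1872 = 251.838
  Neutral, Car: 582×442/1872 = 137.417
  Neutral, Bus: 582×536/1872 = 166.641
  Neutral, Rail: 582×326/1872 = 101.353
  Neutral, Bike: 582×568/1872 = 176.590
  Dissatisfied, Car: 460×442/1872 = 108.611
  Dissatisfied, Bus: 460×536/1872 = 131.709
  Dissatisfied, Rail: 460×326/1872 = 80.107
  Dissatisfied, Bike: 460×568/1872 = 139.573
Contributions (O − E)²/E:
  (178 − 195.972)²/195.972 = 1.6482
  (202 − 237.650)²/237.650 = 5.3479
  (217 − 144.541)²/144.541 = 36.3240
  (233 − 251.838)²/251.838 = 1.4091
  (155 − 137.417)²/137.417 = 2.2498
  (202 − 166.641)²/166.641 = 7.5027
  (79 − 101.353)²/101.353 = 4.9299
  (146 − 176.590)²/176.590 = 5.2990
  (109 − 108.611)²/108.611 = 0.0014
  (132 − 131.709)²/131.709 = 0.0006
  (30 − 80.107)²/80.107 = 31.3420
  (189 − 139.573)²/139.573 = 17.5036
χ² = 1.6482 + 5.3479 + 36.3240 + 1.4091 + 2.2498 + 7.5027 + 4.9299 + 5.2990 + 0.0014 + 0.0006 + 31.3420 + 17.5036 = 113.56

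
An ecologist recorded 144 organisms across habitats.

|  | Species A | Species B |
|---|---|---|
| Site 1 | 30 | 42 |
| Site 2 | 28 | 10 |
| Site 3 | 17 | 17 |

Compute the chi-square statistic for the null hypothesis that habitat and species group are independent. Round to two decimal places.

Row totals: 72, 38, 34. Column totals: 75, 69. Grand total N = 144.
Expected counts (row total × column total / N):
  Site 1, Species A: 72×75/144 = 37.500
  Site 1, Species B: 72×69/144 = 34.500
  Site 2, Species A: 38×75/144 = 19.792
  Site 2, Species B: 38×69/144 = 18.208
  Site 3, Species A: 34×75/144 = 17.708
  Site 3, Species B: 34×69/144 = 16.292
Contributions (O − E)²/E:
  (30 − 37.500)²/37.500 = 1.5000
  (42 − 34.500)²/34.500 = 1.6304
  (28 − 19.792)²/19.792 = 3.4040
  (10 − 18.208)²/18.208 = 3.7001
  (17 − 17.708)²/17.708 = 0.0283
  (17 − 16.292)²/16.292 = 0.0308
χ² = 1.5000 + 1.6304 + 3.4040 + 3.7001 + 0.0283 + 0.0308 = 10.29

10.29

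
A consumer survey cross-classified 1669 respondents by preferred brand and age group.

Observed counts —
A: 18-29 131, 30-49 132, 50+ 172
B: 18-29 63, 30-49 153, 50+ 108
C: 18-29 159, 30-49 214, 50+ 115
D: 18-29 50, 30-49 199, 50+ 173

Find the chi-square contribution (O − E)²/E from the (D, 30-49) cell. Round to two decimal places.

2.87

Row total (D) = 422; column total (30-49) = 698; N = 1669.
Expected count E = 422 × 698 / 1669 = 176.487.
Contribution = (O − E)²/E = (199 − 176.487)² / 176.487 = 2.87.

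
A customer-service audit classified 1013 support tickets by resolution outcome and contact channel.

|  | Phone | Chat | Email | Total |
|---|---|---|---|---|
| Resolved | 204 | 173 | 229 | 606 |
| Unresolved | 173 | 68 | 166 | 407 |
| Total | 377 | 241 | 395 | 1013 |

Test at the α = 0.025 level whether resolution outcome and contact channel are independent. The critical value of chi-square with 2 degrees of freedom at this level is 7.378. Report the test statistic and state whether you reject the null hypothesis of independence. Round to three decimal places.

Grand total N = 1013.
Expected counts (row total × column total / N):
  Resolved, Phone: 606×377/1013 = 225.5301
  Resolved, Chat: 606×241/1013 = 144.1718
  Resolved, Email: 606×395/1013 = 236.2981
  Unresolved, Phone: 407×377/1013 = 151.4699
  Unresolved, Chat: 407×241/1013 = 96.8282
  Unresolved, Email: 407×395/1013 = 158.7019
Contributions (O − E)²/E:
  (204 − 225.5301)²/225.5301 = 2.0554
  (173 − 144.1718)²/144.1718 = 5.7644
  (229 − 236.2981)²/236.2981 = 0.2254
  (173 − 151.4699)²/151.4699 = 3.0603
  (68 − 96.8282)²/96.8282 = 8.5829
  (166 − 158.7019)²/158.7019 = 0.3356
χ² = 2.0554 + 5.7644 + 0.2254 + 3.0603 + 8.5829 + 0.3356 = 20.024
df = (2−1)(3−1) = 2. Since 20.024 > 7.378, reject the null hypothesis of independence at α = 0.025.

20.024; reject H₀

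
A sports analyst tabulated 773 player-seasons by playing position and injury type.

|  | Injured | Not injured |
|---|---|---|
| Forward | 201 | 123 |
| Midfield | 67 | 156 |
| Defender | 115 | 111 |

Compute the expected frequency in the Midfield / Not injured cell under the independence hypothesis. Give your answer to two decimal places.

112.51

Row total (Midfield) = 223; column total (Not injured) = 390; grand total N = 773.
Expected count = (row total × column total) / N = 223 × 390 / 773 = 112.51.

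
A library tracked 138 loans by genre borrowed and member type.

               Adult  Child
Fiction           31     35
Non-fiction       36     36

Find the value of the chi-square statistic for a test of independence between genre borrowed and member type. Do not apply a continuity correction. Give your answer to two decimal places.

0.13

Row totals: 66, 72. Column totals: 67, 71. Grand total N = 138.
Expected counts (row total × column total / N):
  Fiction, Adult: 66×67/138 = 32.043
  Fiction, Child: 66×71/138 = 33.957
  Non-fiction, Adult: 72×67/138 = 34.957
  Non-fiction, Child: 72×71/138 = 37.043
Contributions (O − E)²/E:
  (31 − 32.043)²/32.043 = 0.0339
  (35 − 33.957)²/33.957 = 0.0320
  (36 − 34.957)²/34.957 = 0.0311
  (36 − 37.043)²/37.043 = 0.0294
χ² = 0.0339 + 0.0320 + 0.0311 + 0.0294 = 0.13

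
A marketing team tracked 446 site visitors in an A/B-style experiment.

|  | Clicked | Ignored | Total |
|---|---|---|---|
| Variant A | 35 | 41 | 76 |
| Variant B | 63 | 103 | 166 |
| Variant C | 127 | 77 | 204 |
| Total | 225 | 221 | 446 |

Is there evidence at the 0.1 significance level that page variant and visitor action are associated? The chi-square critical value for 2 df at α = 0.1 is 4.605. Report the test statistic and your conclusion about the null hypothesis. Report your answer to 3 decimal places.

Grand total N = 446.
Expected counts (row total × column total / N):
  Variant A, Clicked: 76×225/446 = 38.3408
  Variant A, Ignored: 76×221/446 = 37.6592
  Variant B, Clicked: 166×225/446 = 83.7444
  Variant B, Ignored: 166×221/446 = 82.2556
  Variant C, Clicked: 204×225/446 = 102.9148
  Variant C, Ignored: 204×221/446 = 101.0852
Contributions (O − E)²/E:
  (35 − 38.3408)²/38.3408 = 0.2911
  (41 − 37.6592)²/37.6592 = 0.2964
  (63 − 83.7444)²/83.7444 = 5.1386
  (103 − 82.2556)²/82.2556 = 5.2316
  (127 − 102.9148)²/102.9148 = 5.6367
  (77 − 101.0852)²/101.0852 = 5.7387
χ² = 0.2911 + 0.2964 + 5.1386 + 5.2316 + 5.6367 + 5.7387 = 22.333
df = (3−1)(2−1) = 2. Since 22.333 > 4.605, reject the null hypothesis of independence at α = 0.1.

22.333; reject H₀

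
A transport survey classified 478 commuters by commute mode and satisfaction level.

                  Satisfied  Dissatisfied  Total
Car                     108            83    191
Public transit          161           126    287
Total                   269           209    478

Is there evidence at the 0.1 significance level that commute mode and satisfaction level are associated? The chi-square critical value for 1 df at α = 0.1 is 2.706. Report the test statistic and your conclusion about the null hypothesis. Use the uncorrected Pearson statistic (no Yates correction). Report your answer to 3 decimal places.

Grand total N = 478.
Expected counts (row total × column total / N):
  Car, Satisfied: 191×269/478 = 107.4874
  Car, Dissatisfied: 191×209/478 = 83.5126
  Public transit, Satisfied: 287×269/478 = 161.5126
  Public transit, Dissatisfied: 287×209/478 = 125.4874
Contributions (O − E)²/E:
  (108 − 107.4874)²/107.4874 = 0.0024
  (83 − 83.5126)²/83.5126 = 0.0031
  (161 − 161.5126)²/161.5126 = 0.0016
  (126 − 125.4874)²/125.4874 = 0.0021
χ² = 0.0024 + 0.0031 + 0.0016 + 0.0021 = 0.009
df = (2−1)(2−1) = 1. Since 0.009 < 2.706, fail to reject the null hypothesis of independence at α = 0.1.

0.009; fail to reject H₀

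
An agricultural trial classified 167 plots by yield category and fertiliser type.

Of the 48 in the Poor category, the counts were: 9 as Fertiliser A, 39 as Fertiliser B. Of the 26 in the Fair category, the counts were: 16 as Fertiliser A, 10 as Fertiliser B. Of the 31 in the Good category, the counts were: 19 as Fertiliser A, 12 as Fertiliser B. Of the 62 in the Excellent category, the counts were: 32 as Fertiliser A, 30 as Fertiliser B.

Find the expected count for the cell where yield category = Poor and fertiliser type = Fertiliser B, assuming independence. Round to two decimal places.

Row total (Poor) = 48; column total (Fertiliser B) = 91; grand total N = 167.
Expected count = (row total × column total) / N = 48 × 91 / 167 = 26.16.

26.16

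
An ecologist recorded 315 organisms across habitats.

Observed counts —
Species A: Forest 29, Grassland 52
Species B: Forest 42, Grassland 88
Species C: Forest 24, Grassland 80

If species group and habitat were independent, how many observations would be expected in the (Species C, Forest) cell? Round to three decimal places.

Row total (Species C) = 104; column total (Forest) = 95; grand total N = 315.
Expected count = (row total × column total) / N = 104 × 95 / 315 = 31.365.

31.365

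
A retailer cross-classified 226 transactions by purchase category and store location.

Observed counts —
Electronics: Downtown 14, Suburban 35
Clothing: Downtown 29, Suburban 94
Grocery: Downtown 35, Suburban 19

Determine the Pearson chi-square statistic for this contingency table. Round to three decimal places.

29.211

Row totals: 49, 123, 54. Column totals: 78, 148. Grand total N = 226.
Expected counts (row total × column total / N):
  Electronics, Downtown: 49×78/226 = 16.9115
  Electronics, Suburban: 49×148/226 = 32.0885
  Clothing, Downtown: 123×78/226 = 42.4513
  Clothing, Suburban: 123×148/226 = 80.5487
  Grocery, Downtown: 54×78/226 = 18.6372
  Grocery, Suburban: 54×148/226 = 35.3628
Contributions (O − E)²/E:
  (14 − 16.9115)²/16.9115 = 0.5012
  (35 − 32.0885)²/32.0885 = 0.2642
  (29 − 42.4513)²/42.4513 = 4.2622
  (94 − 80.5487)²/80.5487 = 2.2463
  (35 − 18.6372)²/18.6372 = 14.3660
  (19 − 35.3628)²/35.3628 = 7.5713
χ² = 0.5012 + 0.2642 + 4.2622 + 2.2463 + 14.3660 + 7.5713 = 29.211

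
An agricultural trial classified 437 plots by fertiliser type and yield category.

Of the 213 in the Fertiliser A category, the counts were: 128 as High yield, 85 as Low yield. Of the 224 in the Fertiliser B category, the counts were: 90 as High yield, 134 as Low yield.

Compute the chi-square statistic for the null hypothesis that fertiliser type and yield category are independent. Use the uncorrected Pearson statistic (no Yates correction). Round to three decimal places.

Row totals: 213, 224. Column totals: 218, 219. Grand total N = 437.
Expected counts (row total × column total / N):
  Fertiliser A, High yield: 213×218/437 = 106.2563
  Fertiliser A, Low yield: 213×219/437 = 106.7437
  Fertiliser B, High yield: 224×218/437 = 111.7437
  Fertiliser B, Low yield: 224×219/437 = 112.2563
Contributions (O − E)²/E:
  (128 − 106.2563)²/106.2563 = 4.4495
  (85 − 106.7437)²/106.7437 = 4.4292
  (90 − 111.7437)²/111.7437 = 4.2310
  (134 − 112.2563)²/112.2563 = 4.2117
χ² = 4.4495 + 4.4292 + 4.2310 + 4.2117 = 17.321

17.321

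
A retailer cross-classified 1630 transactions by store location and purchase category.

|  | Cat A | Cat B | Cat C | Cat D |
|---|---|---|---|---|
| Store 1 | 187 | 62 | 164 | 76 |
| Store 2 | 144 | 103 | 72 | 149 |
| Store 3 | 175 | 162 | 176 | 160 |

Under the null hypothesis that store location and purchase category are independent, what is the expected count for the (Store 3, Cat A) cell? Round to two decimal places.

Row total (Store 3) = 673; column total (Cat A) = 506; grand total N = 1630.
Expected count = (row total × column total) / N = 673 × 506 / 1630 = 208.92.

208.92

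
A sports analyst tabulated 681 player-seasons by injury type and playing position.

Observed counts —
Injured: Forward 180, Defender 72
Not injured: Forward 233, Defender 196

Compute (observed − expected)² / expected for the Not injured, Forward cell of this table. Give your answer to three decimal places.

2.838

Row total (Not injured) = 429; column total (Forward) = 413; N = 681.
Expected count E = 429 × 413 / 681 = 260.1718.
Contribution = (O − E)²/E = (233 − 260.1718)² / 260.1718 = 2.838.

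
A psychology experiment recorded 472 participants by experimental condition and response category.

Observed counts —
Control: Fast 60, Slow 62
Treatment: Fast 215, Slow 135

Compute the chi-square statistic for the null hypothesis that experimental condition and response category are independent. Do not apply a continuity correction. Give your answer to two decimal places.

Row totals: 122, 350. Column totals: 275, 197. Grand total N = 472.
Expected counts (row total × column total / N):
  Control, Fast: 122×275/472 = 71.081
  Control, Slow: 122×197/472 = 50.919
  Treatment, Fast: 350×275/472 = 203.919
  Treatment, Slow: 350×197/472 = 146.081
Contributions (O − E)²/E:
  (60 − 71.081)²/71.081 = 1.7274
  (62 − 50.919)²/50.919 = 2.4114
  (215 − 203.919)²/203.919 = 0.6021
  (135 − 146.081)²/146.081 = 0.8406
χ² = 1.7274 + 2.4114 + 0.6021 + 0.8406 = 5.58

5.58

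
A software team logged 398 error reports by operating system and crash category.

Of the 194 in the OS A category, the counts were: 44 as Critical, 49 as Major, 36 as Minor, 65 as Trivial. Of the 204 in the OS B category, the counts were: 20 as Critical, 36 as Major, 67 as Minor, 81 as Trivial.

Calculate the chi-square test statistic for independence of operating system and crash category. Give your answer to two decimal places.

21.83

Row totals: 194, 204. Column totals: 64, 85, 103, 146. Grand total N = 398.
Expected counts (row total × column total / N):
  OS A, Critical: 194×64/398 = 31.196
  OS A, Major: 194×85/398 = 41.432
  OS A, Minor: 194×103/398 = 50.206
  OS A, Trivial: 194×146/398 = 71.166
  OS B, Critical: 204×64/398 = 32.804
  OS B, Major: 204×85/398 = 43.568
  OS B, Minor: 204×103/398 = 52.794
  OS B, Trivial: 204×146/398 = 74.834
Contributions (O − E)²/E:
  (44 − 31.196)²/31.196 = 5.2552
  (49 − 41.432)²/41.432 = 1.3824
  (36 − 50.206)²/50.206 = 4.0196
  (65 − 71.166)²/71.166 = 0.5342
  (20 − 32.804)²/32.804 = 4.9976
  (36 − 43.568)²/43.568 = 1.3146
  (67 − 52.794)²/52.794 = 3.8226
  (81 − 74.834)²/74.834 = 0.5081
χ² = 5.2552 + 1.3824 + 4.0196 + 0.5342 + 4.9976 + 1.3146 + 3.8226 + 0.5081 = 21.83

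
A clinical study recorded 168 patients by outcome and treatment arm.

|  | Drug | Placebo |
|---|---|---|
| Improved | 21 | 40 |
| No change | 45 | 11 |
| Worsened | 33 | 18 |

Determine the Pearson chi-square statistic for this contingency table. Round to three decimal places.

26.459

Row totals: 61, 56, 51. Column totals: 99, 69. Grand total N = 168.
Expected counts (row total × column total / N):
  Improved, Drug: 61×99/168 = 35.9464
  Improved, Placebo: 61×69/168 = 25.0536
  No change, Drug: 56×99/168 = 33.0000
  No change, Placebo: 56×69/168 = 23.0000
  Worsened, Drug: 51×99/168 = 30.0536
  Worsened, Placebo: 51×69/168 = 20.9464
Contributions (O − E)²/E:
  (21 − 35.9464)²/35.9464 = 6.2147
  (40 − 25.0536)²/25.0536 = 8.9167
  (45 − 33.0000)²/33.0000 = 4.3636
  (11 − 23.0000)²/23.0000 = 6.2609
  (33 − 30.0536)²/30.0536 = 0.2889
  (18 − 20.9464)²/20.9464 = 0.4145
χ² = 6.2147 + 8.9167 + 4.3636 + 6.2609 + 0.2889 + 0.4145 = 26.459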